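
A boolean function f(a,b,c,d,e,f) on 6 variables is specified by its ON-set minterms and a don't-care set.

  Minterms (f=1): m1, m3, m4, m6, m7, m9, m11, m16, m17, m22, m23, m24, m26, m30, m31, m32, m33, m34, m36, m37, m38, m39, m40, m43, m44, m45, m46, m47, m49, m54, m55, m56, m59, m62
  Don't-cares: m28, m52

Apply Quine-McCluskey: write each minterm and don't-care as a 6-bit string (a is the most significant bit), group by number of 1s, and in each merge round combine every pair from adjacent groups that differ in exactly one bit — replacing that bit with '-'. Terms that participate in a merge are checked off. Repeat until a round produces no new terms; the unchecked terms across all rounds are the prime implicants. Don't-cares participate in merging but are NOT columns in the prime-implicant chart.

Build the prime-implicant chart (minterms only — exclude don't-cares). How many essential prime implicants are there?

[col 0] 000001*, 000011*, 000100*, 000110*, 000111*, 001001*, 001011*, 010000*, 010001*, 010110*, 010111*, 011000*, 011010*, 011100*, 011110*, 011111*, 100000*, 100001*, 100010*, 100100*, 100101*, 100110*, 100111*, 101000*, 101011*, 101100*, 101101*, 101110*, 101111*, 110001*, 110100*, 110110*, 110111*, 111000*, 111011*, 111110*
[col 1] -00001*, -00100*, -00110*, -00111*, -01011, -10001*, -10110*, -10111*, -11000, -11110*, 0-0001*, 0-0110*, 0-0111*, 00-001*, 00-011*, 000-11, 0000-1*, 0001-0*, 00011-*, 0010-1*, 01-000, 01-110*, 01-111*, 01000-, 01011-*, 011-00*, 011-10*, 0110-0*, 0111-0*, 01111-*, 1-0001*, 1-0100*, 1-0110*, 1-0111*, 1-1000, 1-1011, 1-1110*, 10-000*, 10-100*, 10-101*, 10-110*, 10-111*, 100-00*, 100-01*, 100-10*, 1000-0*, 10000-*, 1001-0*, 1001-1*, 10010-*, 10011-*, 101-00*, 101-11, 1011-0*, 1011-1*, 10110-*, 10111-*, 11-110*, 1101-0*, 11011-*
[col 2] --0001, --0110*, --0111*, -001-0, -0011-*, -1-110, -1011-*, 0-011-*, 00-0-1, 01-11-, 011--0, 1--110, 1-01-0, 1-011-*, 10--00, 10-1-0*, 10-1-1*, 10-10-*, 10-11-*, 100--0, 100-0-, 1001--*, 1011--*
[col 3] --011-, 10-1--
Prime implicants: --0001, --011-, -001-0, -01011, -1-110, -11000, 00-0-1, 000-11, 01-000, 01-11-, 01000-, 011--0, 1--110, 1-01-0, 1-1000, 1-1011, 10--00, 10-1--, 100--0, 100-0-, 101-11
PI chart (minterm → PIs covering it):
  1 | --0001,00-0-1
  3 | 00-0-1,000-11
  4 | -001-0  (sole → essential)
  6 | --011-,-001-0
  7 | --011-,000-11
  9 | 00-0-1  (sole → essential)
  11 | -01011,00-0-1
  16 | 01-000,01000-
  17 | --0001,01000-
  22 | --011-,-1-110,01-11-
  23 | --011-,01-11-
  24 | -11000,01-000,011--0
  26 | 011--0  (sole → essential)
  30 | -1-110,01-11-,011--0
  31 | 01-11-  (sole → essential)
  32 | 10--00,100--0,100-0-
  33 | --0001,100-0-
  34 | 100--0  (sole → essential)
  36 | -001-0,1-01-0,10--00,10-1--,100--0,100-0-
  37 | 10-1--,100-0-
  38 | --011-,-001-0,1--110,1-01-0,10-1--,100--0
  39 | --011-,10-1--
  40 | 1-1000,10--00
  43 | -01011,1-1011,101-11
  44 | 10--00,10-1--
  45 | 10-1--  (sole → essential)
  46 | 1--110,10-1--
  47 | 10-1--,101-11
  49 | --0001  (sole → essential)
  54 | --011-,-1-110,1--110,1-01-0
  55 | --011-  (sole → essential)
  56 | -11000,1-1000
  59 | 1-1011  (sole → essential)
  62 | -1-110,1--110
Essential prime implicants: --0001, --011-, -001-0, 00-0-1, 01-11-, 011--0, 1-1011, 10-1--, 100--0

9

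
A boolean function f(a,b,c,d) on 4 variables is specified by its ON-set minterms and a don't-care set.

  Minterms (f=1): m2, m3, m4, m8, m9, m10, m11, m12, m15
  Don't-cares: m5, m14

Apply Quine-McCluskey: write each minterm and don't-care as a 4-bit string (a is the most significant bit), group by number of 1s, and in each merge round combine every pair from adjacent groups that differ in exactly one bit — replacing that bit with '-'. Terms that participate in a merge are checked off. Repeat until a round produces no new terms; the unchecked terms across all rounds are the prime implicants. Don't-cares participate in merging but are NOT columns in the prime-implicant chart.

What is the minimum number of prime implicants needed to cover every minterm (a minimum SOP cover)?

4

size-2^0 implicants → 0010(✓)  0011(✓)  0100(✓)  0101(✓)  1000(✓)  1001(✓)  1010(✓)  1011(✓)  1100(✓)  1110(✓)  1111(✓)
size-2^1 implicants → -010(✓)  -011(✓)  -100  001-(✓)  010-  1-00(✓)  1-10(✓)  1-11(✓)  10-0(✓)  10-1(✓)  100-(✓)  101-(✓)  11-0(✓)  111-(✓)
size-2^2 implicants → -01-  1--0  1-1-  10--
Unchecked terms (primes): -01-, -100, 010-, 1--0, 1-1-, 10--
Minterm coverage:
  m2 ⊆ -01- [E]
  m3 ⊆ -01- [E]
  m4 ⊆ -100,010-
  m8 ⊆ 1--0,10--
  m9 ⊆ 10-- [E]
  m10 ⊆ -01-,1--0,1-1-,10--
  m11 ⊆ -01-,1-1-,10--
  m12 ⊆ -100,1--0
  m15 ⊆ 1-1- [E]
E = {-01-, 1-1-, 10--}
Petrick residual → -100
Cover = b'c + bc'd' + ac + ab'  |cover|=4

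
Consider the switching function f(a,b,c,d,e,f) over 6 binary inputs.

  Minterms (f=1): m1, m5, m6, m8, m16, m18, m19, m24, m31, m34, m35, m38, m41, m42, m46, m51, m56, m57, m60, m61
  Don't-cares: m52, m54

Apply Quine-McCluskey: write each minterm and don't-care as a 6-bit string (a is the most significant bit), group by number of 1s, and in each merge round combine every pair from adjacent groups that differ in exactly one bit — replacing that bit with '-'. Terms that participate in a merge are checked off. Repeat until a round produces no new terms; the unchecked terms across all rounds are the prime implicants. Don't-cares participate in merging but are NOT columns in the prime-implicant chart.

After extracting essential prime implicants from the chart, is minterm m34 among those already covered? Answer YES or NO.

[col 0] 000001*, 000101*, 000110*, 001000*, 010000*, 010010*, 010011*, 011000*, 011111, 100010*, 100011*, 100110*, 101001*, 101010*, 101110*, 110011*, 110100*, 110110*, 111000*, 111001*, 111100*, 111101*
[col 1] -00110, -10011, -11000, 0-1000, 000-01, 01-000, 0100-0, 01001-, 1-0011, 1-0110, 1-1001, 10-010*, 10-110*, 100-10*, 10001-, 101-10*, 11-100, 1101-0, 111-00*, 111-01*, 11100-*, 11110-*
[col 2] 10--10, 111-0-
Prime implicants: -00110, -10011, -11000, 0-1000, 000-01, 01-000, 0100-0, 01001-, 011111, 1-0011, 1-0110, 1-1001, 10--10, 10001-, 11-100, 1101-0, 111-0-
PI chart (minterm → PIs covering it):
  1 | 000-01  (sole → essential)
  5 | 000-01  (sole → essential)
  6 | -00110  (sole → essential)
  8 | 0-1000  (sole → essential)
  16 | 01-000,0100-0
  18 | 0100-0,01001-
  19 | -10011,01001-
  24 | -11000,0-1000,01-000
  31 | 011111  (sole → essential)
  34 | 10--10,10001-
  35 | 1-0011,10001-
  38 | -00110,1-0110,10--10
  41 | 1-1001  (sole → essential)
  42 | 10--10  (sole → essential)
  46 | 10--10  (sole → essential)
  51 | -10011,1-0011
  56 | -11000,111-0-
  57 | 1-1001,111-0-
  60 | 11-100,111-0-
  61 | 111-0-  (sole → essential)
Essential prime implicants: -00110, 0-1000, 000-01, 011111, 1-1001, 10--10, 111-0-

YES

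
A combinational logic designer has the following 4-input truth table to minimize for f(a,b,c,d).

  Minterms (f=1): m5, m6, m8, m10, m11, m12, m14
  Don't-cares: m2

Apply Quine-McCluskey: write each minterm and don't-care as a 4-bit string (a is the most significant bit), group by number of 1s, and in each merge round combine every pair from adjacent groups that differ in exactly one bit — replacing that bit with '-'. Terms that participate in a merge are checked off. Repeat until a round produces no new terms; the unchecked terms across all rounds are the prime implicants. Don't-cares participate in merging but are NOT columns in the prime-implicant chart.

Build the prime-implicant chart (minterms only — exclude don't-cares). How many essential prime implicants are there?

4

Round 0: 0010✓ 0101 0110✓ 1000✓ 1010✓ 1011✓ 1100✓ 1110✓
Round 1: -010✓ -110✓ 0-10✓ 1-00✓ 1-10✓ 10-0✓ 101- 11-0✓
Round 2: --10 1--0
PIs = {--10, 0101, 1--0, 101-}
Coverage chart:
  m5: 0101 ←essential
  m6: --10 ←essential
  m8: 1--0 ←essential
  m10: --10,1--0,101-
  m11: 101- ←essential
  m12: 1--0 ←essential
  m14: --10,1--0
Essential: --10, 0101, 1--0, 101-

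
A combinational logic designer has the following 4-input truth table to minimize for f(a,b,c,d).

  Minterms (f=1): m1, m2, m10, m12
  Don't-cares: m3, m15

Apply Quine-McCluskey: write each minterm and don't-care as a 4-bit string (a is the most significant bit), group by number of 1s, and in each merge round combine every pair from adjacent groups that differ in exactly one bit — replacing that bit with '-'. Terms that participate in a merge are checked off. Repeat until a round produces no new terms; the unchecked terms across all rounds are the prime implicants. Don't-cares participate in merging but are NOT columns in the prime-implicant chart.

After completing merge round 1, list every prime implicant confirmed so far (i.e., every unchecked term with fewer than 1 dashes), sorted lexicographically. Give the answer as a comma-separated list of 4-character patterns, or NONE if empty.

[col 0] 0001*, 0010*, 0011*, 1010*, 1100, 1111
[col 1] -010, 00-1, 001-
Prime implicants: -010, 00-1, 001-, 1100, 1111

1100, 1111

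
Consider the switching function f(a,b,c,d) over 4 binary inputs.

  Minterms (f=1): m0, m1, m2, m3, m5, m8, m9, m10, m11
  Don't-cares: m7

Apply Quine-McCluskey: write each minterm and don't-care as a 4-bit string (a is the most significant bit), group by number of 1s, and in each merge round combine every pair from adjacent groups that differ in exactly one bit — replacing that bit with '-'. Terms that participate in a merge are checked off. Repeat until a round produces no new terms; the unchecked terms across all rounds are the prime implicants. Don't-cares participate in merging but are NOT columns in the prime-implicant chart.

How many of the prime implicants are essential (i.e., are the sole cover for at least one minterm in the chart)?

2

Round 0: 0000✓ 0001✓ 0010✓ 0011✓ 0101✓ 0111✓ 1000✓ 1001✓ 1010✓ 1011✓
Round 1: -000✓ -001✓ -010✓ -011✓ 0-01✓ 0-11✓ 00-0✓ 00-1✓ 000-✓ 001-✓ 01-1✓ 10-0✓ 10-1✓ 100-✓ 101-✓
Round 2: -0-0✓ -0-1✓ -00-✓ -01-✓ 0--1 00--✓ 10--✓
Round 3: -0--
PIs = {-0--, 0--1}
Coverage chart:
  m0: -0-- ←essential
  m1: -0--,0--1
  m2: -0-- ←essential
  m3: -0--,0--1
  m5: 0--1 ←essential
  m8: -0-- ←essential
  m9: -0-- ←essential
  m10: -0-- ←essential
  m11: -0-- ←essential
Essential: -0--, 0--1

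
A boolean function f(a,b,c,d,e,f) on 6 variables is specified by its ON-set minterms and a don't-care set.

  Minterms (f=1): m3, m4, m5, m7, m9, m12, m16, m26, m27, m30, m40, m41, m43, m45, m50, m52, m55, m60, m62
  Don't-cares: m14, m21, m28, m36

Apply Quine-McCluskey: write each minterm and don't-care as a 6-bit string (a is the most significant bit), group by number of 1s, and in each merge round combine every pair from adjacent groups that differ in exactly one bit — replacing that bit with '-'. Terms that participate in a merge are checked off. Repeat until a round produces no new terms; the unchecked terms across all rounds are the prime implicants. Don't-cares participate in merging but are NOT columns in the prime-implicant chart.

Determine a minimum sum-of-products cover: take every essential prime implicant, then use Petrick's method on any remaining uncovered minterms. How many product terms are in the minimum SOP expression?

[col 0] 000011*, 000100*, 000101*, 000111*, 001001*, 001100*, 001110*, 010000, 010101*, 011010*, 011011*, 011100*, 011110*, 100100*, 101000*, 101001*, 101011*, 101101*, 110010, 110100*, 110111, 111100*, 111110*
[col 1] -00100, -01001, -11100*, -11110*, 0-0101, 0-1100*, 0-1110*, 00-100, 000-11, 0001-1, 00010-, 0011-0*, 011-10, 01101-, 0111-0*, 1-0100, 101-01, 1010-1, 10100-, 11-100, 1111-0*
[col 2] -111-0, 0-11-0
Prime implicants: -00100, -01001, -111-0, 0-0101, 0-11-0, 00-100, 000-11, 0001-1, 00010-, 010000, 011-10, 01101-, 1-0100, 101-01, 1010-1, 10100-, 11-100, 110010, 110111
PI chart (minterm → PIs covering it):
  3 | 000-11  (sole → essential)
  4 | -00100,00-100,00010-
  5 | 0-0101,0001-1,00010-
  7 | 000-11,0001-1
  9 | -01001  (sole → essential)
  12 | 0-11-0,00-100
  16 | 010000  (sole → essential)
  26 | 011-10,01101-
  27 | 01101-  (sole → essential)
  30 | -111-0,0-11-0,011-10
  40 | 10100-  (sole → essential)
  41 | -01001,101-01,1010-1,10100-
  43 | 1010-1  (sole → essential)
  45 | 101-01  (sole → essential)
  50 | 110010  (sole → essential)
  52 | 1-0100,11-100
  55 | 110111  (sole → essential)
  60 | -111-0,11-100
  62 | -111-0  (sole → essential)
Essential prime implicants: -01001, -111-0, 000-11, 010000, 01101-, 101-01, 1010-1, 10100-, 110010, 110111
Petrick residual → 0-0101, 00-100, 1-0100
Minimum SOP uses 13 PIs: b'cd'e'f + bcdf' + a'c'de'f + a'b'de'f' + a'b'c'ef + a'bc'd'e'f' + a'bcd'e + ac'de'f' + ab'ce'f + ab'cd'f + ab'cd'e' + abc'd'ef' + abc'def

13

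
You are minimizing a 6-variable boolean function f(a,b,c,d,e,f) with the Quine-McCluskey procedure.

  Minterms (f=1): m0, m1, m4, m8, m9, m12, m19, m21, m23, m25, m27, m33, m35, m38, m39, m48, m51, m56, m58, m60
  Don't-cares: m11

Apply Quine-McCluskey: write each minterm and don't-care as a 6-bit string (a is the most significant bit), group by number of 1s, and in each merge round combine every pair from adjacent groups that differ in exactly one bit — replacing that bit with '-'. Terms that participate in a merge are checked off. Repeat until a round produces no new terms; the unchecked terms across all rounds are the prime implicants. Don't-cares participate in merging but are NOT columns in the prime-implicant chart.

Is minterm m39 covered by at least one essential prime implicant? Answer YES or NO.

YES

size-2^0 implicants → 000000(✓)  000001(✓)  000100(✓)  001000(✓)  001001(✓)  001011(✓)  001100(✓)  010011(✓)  010101(✓)  010111(✓)  011001(✓)  011011(✓)  100001(✓)  100011(✓)  100110(✓)  100111(✓)  110000(✓)  110011(✓)  111000(✓)  111010(✓)  111100(✓)
size-2^1 implicants → -00001  -10011  0-1001(✓)  0-1011(✓)  00-000(✓)  00-001(✓)  00-100(✓)  000-00(✓)  00000-(✓)  001-00(✓)  0010-1(✓)  00100-(✓)  01-011  010-11  0101-1  0110-1(✓)  1-0011  100-11  1000-1  10011-  11-000  111-00  1110-0
size-2^2 implicants → 0-10-1  00--00  00-00-
Unchecked terms (primes): -00001, -10011, 0-10-1, 00--00, 00-00-, 01-011, 010-11, 0101-1, 1-0011, 100-11, 1000-1, 10011-, 11-000, 111-00, 1110-0
Minterm coverage:
  m0 ⊆ 00--00,00-00-
  m1 ⊆ -00001,00-00-
  m4 ⊆ 00--00 [E]
  m8 ⊆ 00--00,00-00-
  m9 ⊆ 0-10-1,00-00-
  m12 ⊆ 00--00 [E]
  m19 ⊆ -10011,01-011,010-11
  m21 ⊆ 0101-1 [E]
  m23 ⊆ 010-11,0101-1
  m25 ⊆ 0-10-1 [E]
  m27 ⊆ 0-10-1,01-011
  m33 ⊆ -00001,1000-1
  m35 ⊆ 1-0011,100-11,1000-1
  m38 ⊆ 10011- [E]
  m39 ⊆ 100-11,10011-
  m48 ⊆ 11-000 [E]
  m51 ⊆ -10011,1-0011
  m56 ⊆ 11-000,111-00,1110-0
  m58 ⊆ 1110-0 [E]
  m60 ⊆ 111-00 [E]
E = {0-10-1, 00--00, 0101-1, 10011-, 11-000, 111-00, 1110-0}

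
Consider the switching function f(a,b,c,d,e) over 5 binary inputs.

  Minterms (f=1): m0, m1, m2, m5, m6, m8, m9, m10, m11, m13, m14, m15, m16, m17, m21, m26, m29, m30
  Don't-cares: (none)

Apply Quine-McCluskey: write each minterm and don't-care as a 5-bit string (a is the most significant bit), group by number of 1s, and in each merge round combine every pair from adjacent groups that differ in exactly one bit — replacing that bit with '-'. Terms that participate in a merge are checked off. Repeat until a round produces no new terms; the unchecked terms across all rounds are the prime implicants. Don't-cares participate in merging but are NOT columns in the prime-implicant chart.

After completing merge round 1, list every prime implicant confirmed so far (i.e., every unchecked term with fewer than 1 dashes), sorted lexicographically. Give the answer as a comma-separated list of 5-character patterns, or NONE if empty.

size-2^0 implicants → 00000(✓)  00001(✓)  00010(✓)  00101(✓)  00110(✓)  01000(✓)  01001(✓)  01010(✓)  01011(✓)  01101(✓)  01110(✓)  01111(✓)  10000(✓)  10001(✓)  10101(✓)  11010(✓)  11101(✓)  11110(✓)
size-2^1 implicants → -0000(✓)  -0001(✓)  -0101(✓)  -1010(✓)  -1101(✓)  -1110(✓)  0-000(✓)  0-001(✓)  0-010(✓)  0-101(✓)  0-110(✓)  00-01(✓)  00-10(✓)  000-0(✓)  0000-(✓)  01-01(✓)  01-10(✓)  01-11(✓)  010-0(✓)  010-1(✓)  0100-(✓)  0101-(✓)  011-1(✓)  0111-(✓)  1-101(✓)  10-01(✓)  1000-(✓)  11-10(✓)
size-2^2 implicants → --101  -0-01  -000-  -1-10  0--01  0--10  0-0-0  0-00-  01--1  01-1-  010--
Unchecked terms (primes): --101, -0-01, -000-, -1-10, 0--01, 0--10, 0-0-0, 0-00-, 01--1, 01-1-, 010--

NONE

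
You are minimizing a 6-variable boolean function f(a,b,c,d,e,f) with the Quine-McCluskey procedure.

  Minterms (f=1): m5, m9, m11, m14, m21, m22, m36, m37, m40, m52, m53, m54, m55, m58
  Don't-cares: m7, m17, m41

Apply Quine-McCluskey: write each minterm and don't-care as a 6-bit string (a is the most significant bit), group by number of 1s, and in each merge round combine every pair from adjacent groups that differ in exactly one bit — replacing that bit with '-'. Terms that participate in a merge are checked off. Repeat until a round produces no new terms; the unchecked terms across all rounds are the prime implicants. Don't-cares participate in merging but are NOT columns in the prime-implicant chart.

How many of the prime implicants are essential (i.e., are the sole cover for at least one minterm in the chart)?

7

size-2^0 implicants → 000101(✓)  000111(✓)  001001(✓)  001011(✓)  001110  010001(✓)  010101(✓)  010110(✓)  100100(✓)  100101(✓)  101000(✓)  101001(✓)  110100(✓)  110101(✓)  110110(✓)  110111(✓)  111010
size-2^1 implicants → -00101(✓)  -01001  -10101(✓)  -10110  0-0101(✓)  0001-1  0010-1  010-01  1-0100(✓)  1-0101(✓)  10010-(✓)  10100-  1101-0(✓)  1101-1(✓)  11010-(✓)  11011-(✓)
size-2^2 implicants → --0101  1-010-  1101--
Unchecked terms (primes): --0101, -01001, -10110, 0001-1, 0010-1, 001110, 010-01, 1-010-, 10100-, 1101--, 111010
Minterm coverage:
  m5 ⊆ --0101,0001-1
  m9 ⊆ -01001,0010-1
  m11 ⊆ 0010-1 [E]
  m14 ⊆ 001110 [E]
  m21 ⊆ --0101,010-01
  m22 ⊆ -10110 [E]
  m36 ⊆ 1-010- [E]
  m37 ⊆ --0101,1-010-
  m40 ⊆ 10100- [E]
  m52 ⊆ 1-010-,1101--
  m53 ⊆ --0101,1-010-,1101--
  m54 ⊆ -10110,1101--
  m55 ⊆ 1101-- [E]
  m58 ⊆ 111010 [E]
E = {-10110, 0010-1, 001110, 1-010-, 10100-, 1101--, 111010}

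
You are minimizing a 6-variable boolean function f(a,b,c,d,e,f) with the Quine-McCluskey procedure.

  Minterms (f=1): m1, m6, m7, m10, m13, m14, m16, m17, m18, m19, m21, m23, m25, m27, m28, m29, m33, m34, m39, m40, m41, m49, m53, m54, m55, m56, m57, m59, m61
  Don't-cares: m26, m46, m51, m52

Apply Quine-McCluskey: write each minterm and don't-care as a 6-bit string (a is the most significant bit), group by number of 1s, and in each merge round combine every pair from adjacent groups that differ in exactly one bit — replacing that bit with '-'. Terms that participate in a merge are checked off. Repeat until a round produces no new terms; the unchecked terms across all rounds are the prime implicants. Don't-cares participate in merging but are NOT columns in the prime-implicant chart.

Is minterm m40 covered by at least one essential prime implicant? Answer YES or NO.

YES

[col 0] 000001*, 000110*, 000111*, 001010*, 001101*, 001110*, 010000*, 010001*, 010010*, 010011*, 010101*, 010111*, 011001*, 011010*, 011011*, 011100*, 011101*, 100001*, 100010, 100111*, 101000*, 101001*, 101110*, 110001*, 110011*, 110100*, 110101*, 110110*, 110111*, 111000*, 111001*, 111011*, 111101*
[col 1] -00001*, -00111*, -01110, -10001*, -10011*, -10101*, -10111*, -11001*, -11011*, -11101*, 0-0001*, 0-0111*, 0-1010, 0-1101, 00-110, 00011-, 001-10, 01-001*, 01-010*, 01-011*, 01-101*, 010-01*, 010-11*, 0100-0*, 0100-1*, 01000-*, 01001-*, 0101-1*, 011-01*, 0110-1*, 01101-*, 01110-, 1-0001*, 1-0111*, 1-1000*, 1-1001*, 10-001*, 10100-*, 11-001*, 11-011*, 11-101*, 110-01*, 110-11*, 1100-1*, 1101-0*, 1101-1*, 11010-*, 11011-*, 111-01*, 1110-1*, 11100-*
[col 2] --0001, --0111, -1-001*, -1-011*, -1-101*, -10-01*, -10-11*, -100-1*, -101-1*, -11-01*, -110-1*, 01--01*, 01-0-1*, 01-01-, 010--1*, 0100--, 1--001, 1-100-, 11--01*, 11-0-1*, 110--1*, 1101--
[col 3] -1--01, -1-0-1, -10--1
Prime implicants: --0001, --0111, -01110, -1--01, -1-0-1, -10--1, 0-1010, 0-1101, 00-110, 00011-, 001-10, 01-01-, 0100--, 01110-, 1--001, 1-100-, 100010, 1101--
PI chart (minterm → PIs covering it):
  1 | --0001  (sole → essential)
  6 | 00-110,00011-
  7 | --0111,00011-
  10 | 0-1010,001-10
  13 | 0-1101  (sole → essential)
  14 | -01110,00-110,001-10
  16 | 0100--  (sole → essential)
  17 | --0001,-1--01,-1-0-1,-10--1,0100--
  18 | 01-01-,0100--
  19 | -1-0-1,-10--1,01-01-,0100--
  21 | -1--01,-10--1
  23 | --0111,-10--1
  25 | -1--01,-1-0-1
  27 | -1-0-1,01-01-
  28 | 01110-  (sole → essential)
  29 | -1--01,0-1101,01110-
  33 | --0001,1--001
  34 | 100010  (sole → essential)
  39 | --0111  (sole → essential)
  40 | 1-100-  (sole → essential)
  41 | 1--001,1-100-
  49 | --0001,-1--01,-1-0-1,-10--1,1--001
  53 | -1--01,-10--1,1101--
  54 | 1101--  (sole → essential)
  55 | --0111,-10--1,1101--
  56 | 1-100-  (sole → essential)
  57 | -1--01,-1-0-1,1--001,1-100-
  59 | -1-0-1  (sole → essential)
  61 | -1--01  (sole → essential)
Essential prime implicants: --0001, --0111, -1--01, -1-0-1, 0-1101, 0100--, 01110-, 1-100-, 100010, 1101--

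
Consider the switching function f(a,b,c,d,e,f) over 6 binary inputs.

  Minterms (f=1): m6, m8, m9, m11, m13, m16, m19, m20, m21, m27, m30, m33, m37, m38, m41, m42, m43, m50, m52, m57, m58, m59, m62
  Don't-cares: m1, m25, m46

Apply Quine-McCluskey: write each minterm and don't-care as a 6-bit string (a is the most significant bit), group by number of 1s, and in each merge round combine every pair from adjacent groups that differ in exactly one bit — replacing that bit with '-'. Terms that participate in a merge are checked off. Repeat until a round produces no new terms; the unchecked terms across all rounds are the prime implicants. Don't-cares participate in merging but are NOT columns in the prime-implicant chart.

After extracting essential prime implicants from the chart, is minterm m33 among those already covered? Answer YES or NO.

YES

size-2^0 implicants → 000001(✓)  000110(✓)  001000(✓)  001001(✓)  001011(✓)  001101(✓)  010000(✓)  010011(✓)  010100(✓)  010101(✓)  011001(✓)  011011(✓)  011110(✓)  100001(✓)  100101(✓)  100110(✓)  101001(✓)  101010(✓)  101011(✓)  101110(✓)  110010(✓)  110100(✓)  111001(✓)  111010(✓)  111011(✓)  111110(✓)
size-2^1 implicants → -00001(✓)  -00110  -01001(✓)  -01011(✓)  -10100  -11001(✓)  -11011(✓)  -11110  0-1001(✓)  0-1011(✓)  00-001(✓)  001-01  0010-1(✓)  00100-  01-011  010-00  01010-  0110-1(✓)  1-1001(✓)  1-1010(✓)  1-1011(✓)  1-1110(✓)  10-001(✓)  10-110  100-01  101-10(✓)  1010-1(✓)  10101-(✓)  11-010  111-10(✓)  1110-1(✓)  11101-(✓)
size-2^2 implicants → --1001(✓)  --1011(✓)  -0-001  -010-1(✓)  -110-1(✓)  0-10-1(✓)  1-1-10  1-10-1(✓)  1-101-
size-2^3 implicants → --10-1
Unchecked terms (primes): --10-1, -0-001, -00110, -10100, -11110, 001-01, 00100-, 01-011, 010-00, 01010-, 1-1-10, 1-101-, 10-110, 100-01, 11-010
Minterm coverage:
  m6 ⊆ -00110 [E]
  m8 ⊆ 00100- [E]
  m9 ⊆ --10-1,-0-001,001-01,00100-
  m11 ⊆ --10-1 [E]
  m13 ⊆ 001-01 [E]
  m16 ⊆ 010-00 [E]
  m19 ⊆ 01-011 [E]
  m20 ⊆ -10100,010-00,01010-
  m21 ⊆ 01010- [E]
  m27 ⊆ --10-1,01-011
  m30 ⊆ -11110 [E]
  m33 ⊆ -0-001,100-01
  m37 ⊆ 100-01 [E]
  m38 ⊆ -00110,10-110
  m41 ⊆ --10-1,-0-001
  m42 ⊆ 1-1-10,1-101-
  m43 ⊆ --10-1,1-101-
  m50 ⊆ 11-010 [E]
  m52 ⊆ -10100 [E]
  m57 ⊆ --10-1 [E]
  m58 ⊆ 1-1-10,1-101-,11-010
  m59 ⊆ --10-1,1-101-
  m62 ⊆ -11110,1-1-10
E = {--10-1, -00110, -10100, -11110, 001-01, 00100-, 01-011, 010-00, 01010-, 100-01, 11-010}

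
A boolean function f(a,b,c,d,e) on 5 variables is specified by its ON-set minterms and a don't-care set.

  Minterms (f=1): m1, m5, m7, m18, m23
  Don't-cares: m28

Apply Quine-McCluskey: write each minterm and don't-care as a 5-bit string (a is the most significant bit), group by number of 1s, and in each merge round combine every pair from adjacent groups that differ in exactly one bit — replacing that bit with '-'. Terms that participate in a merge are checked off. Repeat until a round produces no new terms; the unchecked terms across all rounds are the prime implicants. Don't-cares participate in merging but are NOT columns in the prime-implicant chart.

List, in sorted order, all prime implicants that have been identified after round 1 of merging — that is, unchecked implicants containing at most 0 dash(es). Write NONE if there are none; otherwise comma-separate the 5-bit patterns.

10010, 11100

size-2^0 implicants → 00001(✓)  00101(✓)  00111(✓)  10010  10111(✓)  11100
size-2^1 implicants → -0111  00-01  001-1
Unchecked terms (primes): -0111, 00-01, 001-1, 10010, 11100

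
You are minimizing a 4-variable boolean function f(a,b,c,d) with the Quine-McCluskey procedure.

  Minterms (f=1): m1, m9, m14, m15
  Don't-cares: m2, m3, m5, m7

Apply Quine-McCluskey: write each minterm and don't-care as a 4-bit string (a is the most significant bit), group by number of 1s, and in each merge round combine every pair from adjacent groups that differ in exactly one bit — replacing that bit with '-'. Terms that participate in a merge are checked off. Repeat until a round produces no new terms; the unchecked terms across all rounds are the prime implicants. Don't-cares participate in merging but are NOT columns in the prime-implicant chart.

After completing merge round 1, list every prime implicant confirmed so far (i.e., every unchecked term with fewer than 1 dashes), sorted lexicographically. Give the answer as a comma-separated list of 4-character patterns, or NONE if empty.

NONE

Round 0: 0001✓ 0010✓ 0011✓ 0101✓ 0111✓ 1001✓ 1110✓ 1111✓
Round 1: -001 -111 0-01✓ 0-11✓ 00-1✓ 001- 01-1✓ 111-
Round 2: 0--1
PIs = {-001, -111, 0--1, 001-, 111-}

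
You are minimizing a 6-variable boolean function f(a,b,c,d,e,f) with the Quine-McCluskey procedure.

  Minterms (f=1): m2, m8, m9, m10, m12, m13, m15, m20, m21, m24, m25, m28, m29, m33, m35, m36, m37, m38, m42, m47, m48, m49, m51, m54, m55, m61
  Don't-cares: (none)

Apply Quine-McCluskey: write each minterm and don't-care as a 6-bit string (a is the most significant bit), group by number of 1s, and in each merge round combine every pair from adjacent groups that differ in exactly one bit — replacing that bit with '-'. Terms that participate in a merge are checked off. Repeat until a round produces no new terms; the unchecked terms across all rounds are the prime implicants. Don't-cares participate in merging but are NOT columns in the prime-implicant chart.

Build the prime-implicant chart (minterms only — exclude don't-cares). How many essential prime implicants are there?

8

Round 0: 000010✓ 001000✓ 001001✓ 001010✓ 001100✓ 001101✓ 001111✓ 010100✓ 010101✓ 011000✓ 011001✓ 011100✓ 011101✓ 100001✓ 100011✓ 100100✓ 100101✓ 100110✓ 101010✓ 101111✓ 110000✓ 110001✓ 110011✓ 110110✓ 110111✓ 111101✓
Round 1: -01010 -01111 -11101 0-1000✓ 0-1001✓ 0-1100✓ 0-1101✓ 00-010 001-00✓ 001-01✓ 0010-0 00100-✓ 0011-1 00110-✓ 01-100✓ 01-101✓ 01010-✓ 011-00✓ 011-01✓ 01100-✓ 01110-✓ 1-0001✓ 1-0011✓ 1-0110 100-01 1000-1✓ 1001-0 10010- 110-11 1100-1✓ 11000- 11011-
Round 2: 0-1-00✓ 0-1-01✓ 0-100-✓ 0-110-✓ 001-0-✓ 01-10- 011-0-✓ 1-00-1
Round 3: 0-1-0-
PIs = {-01010, -01111, -11101, 0-1-0-, 00-010, 0010-0, 0011-1, 01-10-, 1-00-1, 1-0110, 100-01, 1001-0, 10010-, 110-11, 11000-, 11011-}
Coverage chart:
  m2: 00-010 ←essential
  m8: 0-1-0-,0010-0
  m9: 0-1-0- ←essential
  m10: -01010,00-010,0010-0
  m12: 0-1-0- ←essential
  m13: 0-1-0-,0011-1
  m15: -01111,0011-1
  m20: 01-10- ←essential
  m21: 01-10- ←essential
  m24: 0-1-0- ←essential
  m25: 0-1-0- ←essential
  m28: 0-1-0-,01-10-
  m29: -11101,0-1-0-,01-10-
  m33: 1-00-1,100-01
  m35: 1-00-1 ←essential
  m36: 1001-0,10010-
  m37: 100-01,10010-
  m38: 1-0110,1001-0
  m42: -01010 ←essential
  m47: -01111 ←essential
  m48: 11000- ←essential
  m49: 1-00-1,11000-
  m51: 1-00-1,110-11
  m54: 1-0110,11011-
  m55: 110-11,11011-
  m61: -11101 ←essential
Essential: -01010, -01111, -11101, 0-1-0-, 00-010, 01-10-, 1-00-1, 11000-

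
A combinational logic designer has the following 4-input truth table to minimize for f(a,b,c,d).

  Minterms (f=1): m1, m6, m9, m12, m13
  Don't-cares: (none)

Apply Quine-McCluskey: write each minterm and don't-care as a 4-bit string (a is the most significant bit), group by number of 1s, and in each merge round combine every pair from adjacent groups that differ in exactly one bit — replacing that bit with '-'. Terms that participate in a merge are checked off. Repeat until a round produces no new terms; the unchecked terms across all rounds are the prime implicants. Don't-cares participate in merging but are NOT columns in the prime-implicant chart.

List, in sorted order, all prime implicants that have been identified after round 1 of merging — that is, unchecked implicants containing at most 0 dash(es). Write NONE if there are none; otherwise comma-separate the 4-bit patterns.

size-2^0 implicants → 0001(✓)  0110  1001(✓)  1100(✓)  1101(✓)
size-2^1 implicants → -001  1-01  110-
Unchecked terms (primes): -001, 0110, 1-01, 110-

0110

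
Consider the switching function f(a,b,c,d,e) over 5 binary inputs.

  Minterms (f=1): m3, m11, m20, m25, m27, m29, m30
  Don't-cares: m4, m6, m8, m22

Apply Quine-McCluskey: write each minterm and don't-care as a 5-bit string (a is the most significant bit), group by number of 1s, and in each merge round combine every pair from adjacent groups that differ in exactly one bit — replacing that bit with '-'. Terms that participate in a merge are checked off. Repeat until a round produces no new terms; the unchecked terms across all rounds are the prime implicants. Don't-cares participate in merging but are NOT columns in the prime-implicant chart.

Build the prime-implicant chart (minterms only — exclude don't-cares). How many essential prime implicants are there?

Round 0: 00011✓ 00100✓ 00110✓ 01000 01011✓ 10100✓ 10110✓ 11001✓ 11011✓ 11101✓ 11110✓
Round 1: -0100✓ -0110✓ -1011 0-011 001-0✓ 1-110 101-0✓ 11-01 110-1
Round 2: -01-0
PIs = {-01-0, -1011, 0-011, 01000, 1-110, 11-01, 110-1}
Coverage chart:
  m3: 0-011 ←essential
  m11: -1011,0-011
  m20: -01-0 ←essential
  m25: 11-01,110-1
  m27: -1011,110-1
  m29: 11-01 ←essential
  m30: 1-110 ←essential
Essential: -01-0, 0-011, 1-110, 11-01

4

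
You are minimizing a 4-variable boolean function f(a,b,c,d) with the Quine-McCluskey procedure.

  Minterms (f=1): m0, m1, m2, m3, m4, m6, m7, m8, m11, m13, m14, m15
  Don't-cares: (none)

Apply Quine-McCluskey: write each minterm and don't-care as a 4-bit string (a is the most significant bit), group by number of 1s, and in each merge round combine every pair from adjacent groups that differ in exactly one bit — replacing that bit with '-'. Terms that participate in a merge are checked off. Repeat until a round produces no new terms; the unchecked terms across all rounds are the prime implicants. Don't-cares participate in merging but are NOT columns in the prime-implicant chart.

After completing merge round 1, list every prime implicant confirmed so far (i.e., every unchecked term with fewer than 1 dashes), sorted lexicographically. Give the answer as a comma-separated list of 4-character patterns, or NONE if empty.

size-2^0 implicants → 0000(✓)  0001(✓)  0010(✓)  0011(✓)  0100(✓)  0110(✓)  0111(✓)  1000(✓)  1011(✓)  1101(✓)  1110(✓)  1111(✓)
size-2^1 implicants → -000  -011(✓)  -110(✓)  -111(✓)  0-00(✓)  0-10(✓)  0-11(✓)  00-0(✓)  00-1(✓)  000-(✓)  001-(✓)  01-0(✓)  011-(✓)  1-11(✓)  11-1  111-(✓)
size-2^2 implicants → --11  -11-  0--0  0-1-  00--
Unchecked terms (primes): --11, -000, -11-, 0--0, 0-1-, 00--, 11-1

NONE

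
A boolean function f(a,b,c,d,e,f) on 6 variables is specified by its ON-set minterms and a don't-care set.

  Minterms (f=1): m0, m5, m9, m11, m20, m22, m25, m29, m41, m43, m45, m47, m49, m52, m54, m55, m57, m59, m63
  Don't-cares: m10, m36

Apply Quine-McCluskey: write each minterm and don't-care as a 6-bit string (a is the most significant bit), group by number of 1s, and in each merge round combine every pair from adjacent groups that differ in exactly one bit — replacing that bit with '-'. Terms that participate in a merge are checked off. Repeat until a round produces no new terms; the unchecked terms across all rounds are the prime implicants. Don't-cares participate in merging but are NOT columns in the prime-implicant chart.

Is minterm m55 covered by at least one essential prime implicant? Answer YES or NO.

size-2^0 implicants → 000000  000101  001001(✓)  001010(✓)  001011(✓)  010100(✓)  010110(✓)  011001(✓)  011101(✓)  100100(✓)  101001(✓)  101011(✓)  101101(✓)  101111(✓)  110001(✓)  110100(✓)  110110(✓)  110111(✓)  111001(✓)  111011(✓)  111111(✓)
size-2^1 implicants → -01001(✓)  -01011(✓)  -10100(✓)  -10110(✓)  -11001(✓)  0-1001(✓)  0010-1(✓)  00101-  0101-0(✓)  011-01  1-0100  1-1001(✓)  1-1011(✓)  1-1111(✓)  101-01(✓)  101-11(✓)  1010-1(✓)  1011-1(✓)  11-001  11-111  1101-0(✓)  11011-  111-11(✓)  1110-1(✓)
size-2^2 implicants → --1001  -010-1  -101-0  1-1-11  1-10-1  101--1
Unchecked terms (primes): --1001, -010-1, -101-0, 000000, 000101, 00101-, 011-01, 1-0100, 1-1-11, 1-10-1, 101--1, 11-001, 11-111, 11011-
Minterm coverage:
  m0 ⊆ 000000 [E]
  m5 ⊆ 000101 [E]
  m9 ⊆ --1001,-010-1
  m11 ⊆ -010-1,00101-
  m20 ⊆ -101-0 [E]
  m22 ⊆ -101-0 [E]
  m25 ⊆ --1001,011-01
  m29 ⊆ 011-01 [E]
  m41 ⊆ --1001,-010-1,1-10-1,101--1
  m43 ⊆ -010-1,1-1-11,1-10-1,101--1
  m45 ⊆ 101--1 [E]
  m47 ⊆ 1-1-11,101--1
  m49 ⊆ 11-001 [E]
  m52 ⊆ -101-0,1-0100
  m54 ⊆ -101-0,11011-
  m55 ⊆ 11-111,11011-
  m57 ⊆ --1001,1-10-1,11-001
  m59 ⊆ 1-1-11,1-10-1
  m63 ⊆ 1-1-11,11-111
E = {-101-0, 000000, 000101, 011-01, 101--1, 11-001}

NO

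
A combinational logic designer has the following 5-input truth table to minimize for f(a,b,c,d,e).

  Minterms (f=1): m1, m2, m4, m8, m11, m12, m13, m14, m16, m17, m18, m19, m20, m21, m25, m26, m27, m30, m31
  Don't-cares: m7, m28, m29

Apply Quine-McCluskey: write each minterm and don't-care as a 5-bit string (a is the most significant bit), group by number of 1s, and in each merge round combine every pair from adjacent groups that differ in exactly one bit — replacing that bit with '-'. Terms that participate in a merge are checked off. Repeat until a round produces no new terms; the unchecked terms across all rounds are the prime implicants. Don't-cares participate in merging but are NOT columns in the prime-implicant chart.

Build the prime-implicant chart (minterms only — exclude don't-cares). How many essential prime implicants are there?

7

size-2^0 implicants → 00001(✓)  00010(✓)  00100(✓)  00111  01000(✓)  01011(✓)  01100(✓)  01101(✓)  01110(✓)  10000(✓)  10001(✓)  10010(✓)  10011(✓)  10100(✓)  10101(✓)  11001(✓)  11010(✓)  11011(✓)  11100(✓)  11101(✓)  11110(✓)  11111(✓)
size-2^1 implicants → -0001  -0010  -0100(✓)  -1011  -1100(✓)  -1101(✓)  -1110(✓)  0-100(✓)  01-00  011-0(✓)  0110-(✓)  1-001(✓)  1-010(✓)  1-011(✓)  1-100(✓)  1-101(✓)  10-00(✓)  10-01(✓)  100-0(✓)  100-1(✓)  1000-(✓)  1001-(✓)  1010-(✓)  11-01(✓)  11-10(✓)  11-11(✓)  110-1(✓)  1101-(✓)  111-0(✓)  111-1(✓)  1110-(✓)  1111-(✓)
size-2^2 implicants → --100  -11-0  -110-  1--01  1-0-1  1-01-  1-10-  10-0-  100--  11--1  11-1-  111--
Unchecked terms (primes): --100, -0001, -0010, -1011, -11-0, -110-, 00111, 01-00, 1--01, 1-0-1, 1-01-, 1-10-, 10-0-, 100--, 11--1, 11-1-, 111--
Minterm coverage:
  m1 ⊆ -0001 [E]
  m2 ⊆ -0010 [E]
  m4 ⊆ --100 [E]
  m8 ⊆ 01-00 [E]
  m11 ⊆ -1011 [E]
  m12 ⊆ --100,-11-0,-110-,01-00
  m13 ⊆ -110- [E]
  m14 ⊆ -11-0 [E]
  m16 ⊆ 10-0-,100--
  m17 ⊆ -0001,1--01,1-0-1,10-0-,100--
  m18 ⊆ -0010,1-01-,100--
  m19 ⊆ 1-0-1,1-01-,100--
  m20 ⊆ --100,1-10-,10-0-
  m21 ⊆ 1--01,1-10-,10-0-
  m25 ⊆ 1--01,1-0-1,11--1
  m26 ⊆ 1-01-,11-1-
  m27 ⊆ -1011,1-0-1,1-01-,11--1,11-1-
  m30 ⊆ -11-0,11-1-,111--
  m31 ⊆ 11--1,11-1-,111--
E = {--100, -0001, -0010, -1011, -11-0, -110-, 01-00}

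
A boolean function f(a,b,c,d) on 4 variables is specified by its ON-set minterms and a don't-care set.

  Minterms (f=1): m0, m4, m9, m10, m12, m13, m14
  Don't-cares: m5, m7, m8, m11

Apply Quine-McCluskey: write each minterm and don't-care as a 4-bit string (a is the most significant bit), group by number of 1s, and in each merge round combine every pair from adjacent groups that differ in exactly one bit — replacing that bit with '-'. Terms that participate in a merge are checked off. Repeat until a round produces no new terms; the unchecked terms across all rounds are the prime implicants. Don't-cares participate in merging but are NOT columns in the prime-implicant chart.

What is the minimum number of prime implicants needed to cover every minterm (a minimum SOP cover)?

3

Round 0: 0000✓ 0100✓ 0101✓ 0111✓ 1000✓ 1001✓ 1010✓ 1011✓ 1100✓ 1101✓ 1110✓
Round 1: -000✓ -100✓ -101✓ 0-00✓ 01-1 010-✓ 1-00✓ 1-01✓ 1-10✓ 10-0✓ 10-1✓ 100-✓ 101-✓ 11-0✓ 110-✓
Round 2: --00 -10- 1--0 1-0- 10--
PIs = {--00, -10-, 01-1, 1--0, 1-0-, 10--}
Coverage chart:
  m0: --00 ←essential
  m4: --00,-10-
  m9: 1-0-,10--
  m10: 1--0,10--
  m12: --00,-10-,1--0,1-0-
  m13: -10-,1-0-
  m14: 1--0 ←essential
Essential: --00, 1--0
Petrick residual → 1-0-
Min cover (3 terms): c'd' + ad' + ac'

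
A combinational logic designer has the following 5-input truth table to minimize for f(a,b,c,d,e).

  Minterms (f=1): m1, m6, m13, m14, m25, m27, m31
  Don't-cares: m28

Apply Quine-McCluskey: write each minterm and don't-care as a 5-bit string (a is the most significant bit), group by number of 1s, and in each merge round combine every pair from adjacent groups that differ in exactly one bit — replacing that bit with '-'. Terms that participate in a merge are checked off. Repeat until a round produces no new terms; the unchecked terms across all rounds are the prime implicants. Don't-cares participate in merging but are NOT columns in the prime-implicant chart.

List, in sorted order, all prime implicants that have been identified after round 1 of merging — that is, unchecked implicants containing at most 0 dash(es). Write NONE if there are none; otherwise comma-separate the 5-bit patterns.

size-2^0 implicants → 00001  00110(✓)  01101  01110(✓)  11001(✓)  11011(✓)  11100  11111(✓)
size-2^1 implicants → 0-110  11-11  110-1
Unchecked terms (primes): 0-110, 00001, 01101, 11-11, 110-1, 11100

00001, 01101, 11100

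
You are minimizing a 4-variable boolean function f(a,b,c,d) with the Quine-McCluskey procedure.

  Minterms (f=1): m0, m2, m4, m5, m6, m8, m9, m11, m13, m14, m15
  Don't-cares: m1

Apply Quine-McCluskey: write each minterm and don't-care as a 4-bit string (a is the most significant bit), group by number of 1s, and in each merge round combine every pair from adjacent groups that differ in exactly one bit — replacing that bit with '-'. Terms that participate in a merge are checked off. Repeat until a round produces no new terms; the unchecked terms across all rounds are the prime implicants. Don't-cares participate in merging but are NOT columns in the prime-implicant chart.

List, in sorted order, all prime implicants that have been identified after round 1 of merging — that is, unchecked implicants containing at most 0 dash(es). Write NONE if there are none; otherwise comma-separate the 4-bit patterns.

NONE

Round 0: 0000✓ 0001✓ 0010✓ 0100✓ 0101✓ 0110✓ 1000✓ 1001✓ 1011✓ 1101✓ 1110✓ 1111✓
Round 1: -000✓ -001✓ -101✓ -110 0-00✓ 0-01✓ 0-10✓ 00-0✓ 000-✓ 01-0✓ 010-✓ 1-01✓ 1-11✓ 10-1✓ 100-✓ 11-1✓ 111-
Round 2: --01 -00- 0--0 0-0- 1--1
PIs = {--01, -00-, -110, 0--0, 0-0-, 1--1, 111-}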